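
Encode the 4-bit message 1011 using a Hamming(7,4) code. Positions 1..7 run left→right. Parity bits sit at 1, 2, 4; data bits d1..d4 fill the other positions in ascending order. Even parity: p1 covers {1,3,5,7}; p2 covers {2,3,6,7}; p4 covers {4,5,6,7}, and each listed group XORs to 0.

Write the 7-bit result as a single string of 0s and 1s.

Place data at non-parity positions: p1 p2 1 p4 0 1 1
p1 (pos 1,3,5,7): XOR of data positions = 1⊕0⊕1 = 0
p2 (pos 2,3,6,7): XOR of data positions = 1⊕1⊕1 = 1
p4 (pos 4,5,6,7): XOR of data positions = 0⊕1⊕1 = 0
Codeword: 0110011

0110011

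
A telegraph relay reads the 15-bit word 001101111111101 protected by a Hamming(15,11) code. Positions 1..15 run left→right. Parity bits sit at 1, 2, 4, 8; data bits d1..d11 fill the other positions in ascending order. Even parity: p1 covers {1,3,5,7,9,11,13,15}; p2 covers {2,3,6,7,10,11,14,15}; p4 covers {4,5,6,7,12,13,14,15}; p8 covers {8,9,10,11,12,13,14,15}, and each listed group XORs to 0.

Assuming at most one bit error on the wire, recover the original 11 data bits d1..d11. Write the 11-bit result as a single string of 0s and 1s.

10111111101

s1 (pos 1,3,5,7,9,11,13,15): 0⊕1⊕0⊕1⊕1⊕1⊕1⊕1 = 0
s2 (pos 2,3,6,7,10,11,14,15): 0⊕1⊕1⊕1⊕1⊕1⊕0⊕1 = 0
s4 (pos 4,5,6,7,12,13,14,15): 1⊕0⊕1⊕1⊕1⊕1⊕0⊕1 = 0
s8 (pos 8,9,10,11,12,13,14,15): 1⊕1⊕1⊕1⊕1⊕1⊕0⊕1 = 1
Syndrome s8…s1 = 1000 → error at position 8.
Flip position 8: 001101111111101 → 001101101111101
Read data bits from positions 3,5,6,7,9,10,11,12,13,14,15: 10111111101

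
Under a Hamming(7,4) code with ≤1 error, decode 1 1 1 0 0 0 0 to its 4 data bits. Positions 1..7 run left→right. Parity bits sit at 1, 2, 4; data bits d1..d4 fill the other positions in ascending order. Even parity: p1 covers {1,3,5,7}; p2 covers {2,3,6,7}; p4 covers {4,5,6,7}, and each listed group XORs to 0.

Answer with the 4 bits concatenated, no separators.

s1 (pos 1,3,5,7): 1⊕1⊕0⊕0 = 0
s2 (pos 2,3,6,7): 1⊕1⊕0⊕0 = 0
s4 (pos 4,5,6,7): 0⊕0⊕0⊕0 = 0
Syndrome s4…s1 = 000 → no error.
Read data bits from positions 3,5,6,7: 1000

1000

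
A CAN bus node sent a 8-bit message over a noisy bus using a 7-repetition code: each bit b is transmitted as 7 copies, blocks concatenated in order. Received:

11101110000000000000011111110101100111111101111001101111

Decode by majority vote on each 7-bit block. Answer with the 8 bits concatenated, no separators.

10010111

Block 1 (1110111): 6 ones → 1
Block 2 (0000000): 0 ones → 0
Block 3 (0000000): 0 ones → 0
Block 4 (1111111): 7 ones → 1
Block 5 (0101100): 3 ones → 0
Block 6 (1111111): 7 ones → 1
Block 7 (0111100): 4 ones → 1
Block 8 (1101111): 6 ones → 1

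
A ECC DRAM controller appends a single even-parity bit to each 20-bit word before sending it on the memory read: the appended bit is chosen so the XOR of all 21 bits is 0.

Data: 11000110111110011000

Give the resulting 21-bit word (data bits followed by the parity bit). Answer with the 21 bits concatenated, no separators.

110001101111100110001

XOR of the 20 data bits: 1⊕1⊕0⊕0⊕0⊕1⊕1⊕0⊕1⊕1⊕1⊕1⊕1⊕0⊕0⊕1⊕1⊕0⊕0⊕0 = 1
Parity bit = 1 (so all 21 bits XOR to 0).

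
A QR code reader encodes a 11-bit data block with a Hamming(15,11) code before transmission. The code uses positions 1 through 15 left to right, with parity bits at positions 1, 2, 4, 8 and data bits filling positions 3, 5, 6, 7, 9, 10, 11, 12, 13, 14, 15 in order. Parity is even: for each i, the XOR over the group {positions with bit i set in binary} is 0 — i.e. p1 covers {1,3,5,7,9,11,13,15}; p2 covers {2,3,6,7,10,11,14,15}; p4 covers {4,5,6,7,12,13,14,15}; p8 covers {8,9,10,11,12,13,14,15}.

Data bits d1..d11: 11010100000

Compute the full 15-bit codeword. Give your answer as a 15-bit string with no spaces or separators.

111010110100000

Place data at non-parity positions: p1 p2 1 p4 1 0 1 p8 0 1 0 0 0 0 0
p1 (pos 1,3,5,7,9,11,13,15): XOR of data positions = 1⊕1⊕1⊕0⊕0⊕0⊕0 = 1
p2 (pos 2,3,6,7,10,11,14,15): XOR of data positions = 1⊕0⊕1⊕1⊕0⊕0⊕0 = 1
p4 (pos 4,5,6,7,12,13,14,15): XOR of data positions = 1⊕0⊕1⊕0⊕0⊕0⊕0 = 0
p8 (pos 8,9,10,11,12,13,14,15): XOR of data positions = 0⊕1⊕0⊕0⊕0⊕0⊕0 = 1
Codeword: 111010110100000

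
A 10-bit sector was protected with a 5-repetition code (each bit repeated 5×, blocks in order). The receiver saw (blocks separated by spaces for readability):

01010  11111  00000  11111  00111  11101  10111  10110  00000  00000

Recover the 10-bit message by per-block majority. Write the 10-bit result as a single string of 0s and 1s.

Block 1 (01010): 2 ones → 0
Block 2 (11111): 5 ones → 1
Block 3 (00000): 0 ones → 0
Block 4 (11111): 5 ones → 1
Block 5 (00111): 3 ones → 1
Block 6 (11101): 4 ones → 1
Block 7 (10111): 4 ones → 1
Block 8 (10110): 3 ones → 1
Block 9 (00000): 0 ones → 0
Block 10 (00000): 0 ones → 0

0101111100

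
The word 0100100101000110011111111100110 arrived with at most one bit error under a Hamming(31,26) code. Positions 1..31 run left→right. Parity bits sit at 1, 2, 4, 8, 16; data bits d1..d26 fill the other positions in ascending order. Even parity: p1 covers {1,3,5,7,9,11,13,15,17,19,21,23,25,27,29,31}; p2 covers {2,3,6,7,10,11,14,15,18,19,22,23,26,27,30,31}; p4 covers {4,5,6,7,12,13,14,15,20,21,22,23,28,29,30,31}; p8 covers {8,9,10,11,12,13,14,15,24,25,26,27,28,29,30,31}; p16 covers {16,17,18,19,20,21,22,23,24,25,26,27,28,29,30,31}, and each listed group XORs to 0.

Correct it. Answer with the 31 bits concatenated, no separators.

0100100101000110011111111100010

s1 (pos 1,3,5,7,9,11,13,15,17,19,21,23,25,27,29,31): 0⊕0⊕1⊕0⊕0⊕0⊕0⊕1⊕0⊕1⊕1⊕1⊕1⊕0⊕1⊕0 = 1
s2 (pos 2,3,6,7,10,11,14,15,18,19,22,23,26,27,30,31): 1⊕0⊕0⊕0⊕1⊕0⊕1⊕1⊕1⊕1⊕1⊕1⊕1⊕0⊕1⊕0 = 0
s4 (pos 4,5,6,7,12,13,14,15,20,21,22,23,28,29,30,31): 0⊕1⊕0⊕0⊕0⊕0⊕1⊕1⊕1⊕1⊕1⊕1⊕0⊕1⊕1⊕0 = 1
s8 (pos 8,9,10,11,12,13,14,15,24,25,26,27,28,29,30,31): 1⊕0⊕1⊕0⊕0⊕0⊕1⊕1⊕1⊕1⊕1⊕0⊕0⊕1⊕1⊕0 = 1
s16 (pos 16,17,18,19,20,21,22,23,24,25,26,27,28,29,30,31): 0⊕0⊕1⊕1⊕1⊕1⊕1⊕1⊕1⊕1⊕1⊕0⊕0⊕1⊕1⊕0 = 1
Syndrome s16…s1 = 11101 → error at position 29.
Flip position 29: 0100100101000110011111111100110 → 0100100101000110011111111100010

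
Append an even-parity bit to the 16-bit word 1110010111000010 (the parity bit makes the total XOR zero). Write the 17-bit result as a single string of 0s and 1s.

11100101110000100

XOR of the 16 data bits: 1⊕1⊕1⊕0⊕0⊕1⊕0⊕1⊕1⊕1⊕0⊕0⊕0⊕0⊕1⊕0 = 0
Parity bit = 0 (so all 17 bits XOR to 0).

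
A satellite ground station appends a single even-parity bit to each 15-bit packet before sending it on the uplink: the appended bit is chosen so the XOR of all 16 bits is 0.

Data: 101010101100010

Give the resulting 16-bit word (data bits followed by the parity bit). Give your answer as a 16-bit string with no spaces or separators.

1010101011000101

XOR of the 15 data bits: 1⊕0⊕1⊕0⊕1⊕0⊕1⊕0⊕1⊕1⊕0⊕0⊕0⊕1⊕0 = 1
Parity bit = 1 (so all 16 bits XOR to 0).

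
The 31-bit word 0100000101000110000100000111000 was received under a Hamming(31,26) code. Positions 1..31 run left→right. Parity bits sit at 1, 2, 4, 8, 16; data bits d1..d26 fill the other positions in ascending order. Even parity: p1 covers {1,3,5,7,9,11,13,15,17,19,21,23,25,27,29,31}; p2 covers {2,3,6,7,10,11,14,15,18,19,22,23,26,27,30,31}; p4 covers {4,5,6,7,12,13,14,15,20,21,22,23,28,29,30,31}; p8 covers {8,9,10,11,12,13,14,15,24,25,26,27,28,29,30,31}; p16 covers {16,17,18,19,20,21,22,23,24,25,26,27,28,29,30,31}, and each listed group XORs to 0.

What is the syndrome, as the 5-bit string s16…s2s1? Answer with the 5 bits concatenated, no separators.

01000

s1 (pos 1,3,5,7,9,11,13,15,17,19,21,23,25,27,29,31): 0⊕0⊕0⊕0⊕0⊕0⊕0⊕1⊕0⊕0⊕0⊕0⊕0⊕1⊕0⊕0 = 0
s2 (pos 2,3,6,7,10,11,14,15,18,19,22,23,26,27,30,31): 1⊕0⊕0⊕0⊕1⊕0⊕1⊕1⊕0⊕0⊕0⊕0⊕1⊕1⊕0⊕0 = 0
s4 (pos 4,5,6,7,12,13,14,15,20,21,22,23,28,29,30,31): 0⊕0⊕0⊕0⊕0⊕0⊕1⊕1⊕1⊕0⊕0⊕0⊕1⊕0⊕0⊕0 = 0
s8 (pos 8,9,10,11,12,13,14,15,24,25,26,27,28,29,30,31): 1⊕0⊕1⊕0⊕0⊕0⊕1⊕1⊕0⊕0⊕1⊕1⊕1⊕0⊕0⊕0 = 1
s16 (pos 16,17,18,19,20,21,22,23,24,25,26,27,28,29,30,31): 0⊕0⊕0⊕0⊕1⊕0⊕0⊕0⊕0⊕0⊕1⊕1⊕1⊕0⊕0⊕0 = 0
Syndrome s16…s1 = 01000 → error at position 8.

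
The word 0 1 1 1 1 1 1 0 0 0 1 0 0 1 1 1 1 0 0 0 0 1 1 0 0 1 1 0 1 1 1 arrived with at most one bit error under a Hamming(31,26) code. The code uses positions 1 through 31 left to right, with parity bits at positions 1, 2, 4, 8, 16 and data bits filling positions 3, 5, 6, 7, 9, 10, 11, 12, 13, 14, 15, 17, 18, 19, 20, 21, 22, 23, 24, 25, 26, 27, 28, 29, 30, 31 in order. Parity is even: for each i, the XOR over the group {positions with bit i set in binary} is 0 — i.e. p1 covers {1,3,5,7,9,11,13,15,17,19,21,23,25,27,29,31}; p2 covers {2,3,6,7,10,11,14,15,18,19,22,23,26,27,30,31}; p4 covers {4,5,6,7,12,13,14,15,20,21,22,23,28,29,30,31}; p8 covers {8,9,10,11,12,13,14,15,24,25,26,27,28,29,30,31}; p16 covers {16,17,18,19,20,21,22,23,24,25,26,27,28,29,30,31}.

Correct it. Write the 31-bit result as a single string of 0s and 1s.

s1 (pos 1,3,5,7,9,11,13,15,17,19,21,23,25,27,29,31): 0⊕1⊕1⊕1⊕0⊕1⊕0⊕1⊕1⊕0⊕0⊕1⊕0⊕1⊕1⊕1 = 0
s2 (pos 2,3,6,7,10,11,14,15,18,19,22,23,26,27,30,31): 1⊕1⊕1⊕1⊕0⊕1⊕1⊕1⊕0⊕0⊕1⊕1⊕1⊕1⊕1⊕1 = 1
s4 (pos 4,5,6,7,12,13,14,15,20,21,22,23,28,29,30,31): 1⊕1⊕1⊕1⊕0⊕0⊕1⊕1⊕0⊕0⊕1⊕1⊕0⊕1⊕1⊕1 = 1
s8 (pos 8,9,10,11,12,13,14,15,24,25,26,27,28,29,30,31): 0⊕0⊕0⊕1⊕0⊕0⊕1⊕1⊕0⊕0⊕1⊕1⊕0⊕1⊕1⊕1 = 0
s16 (pos 16,17,18,19,20,21,22,23,24,25,26,27,28,29,30,31): 1⊕1⊕0⊕0⊕0⊕0⊕1⊕1⊕0⊕0⊕1⊕1⊕0⊕1⊕1⊕1 = 1
Syndrome s16…s1 = 10110 → error at position 22.
Flip position 22: 0111111000100111100001100110111 → 0111111000100111100000100110111

0111111000100111100000100110111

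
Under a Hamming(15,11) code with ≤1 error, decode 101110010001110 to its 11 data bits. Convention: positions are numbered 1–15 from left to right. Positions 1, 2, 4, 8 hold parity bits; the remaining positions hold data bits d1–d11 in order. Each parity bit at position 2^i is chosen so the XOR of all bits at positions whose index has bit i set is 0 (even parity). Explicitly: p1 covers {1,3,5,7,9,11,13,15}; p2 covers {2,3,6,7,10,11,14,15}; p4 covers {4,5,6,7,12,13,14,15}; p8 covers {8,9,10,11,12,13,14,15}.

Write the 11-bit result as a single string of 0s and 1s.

s1 (pos 1,3,5,7,9,11,13,15): 1⊕1⊕1⊕0⊕0⊕0⊕1⊕0 = 0
s2 (pos 2,3,6,7,10,11,14,15): 0⊕1⊕0⊕0⊕0⊕0⊕1⊕0 = 0
s4 (pos 4,5,6,7,12,13,14,15): 1⊕1⊕0⊕0⊕1⊕1⊕1⊕0 = 1
s8 (pos 8,9,10,11,12,13,14,15): 1⊕0⊕0⊕0⊕1⊕1⊕1⊕0 = 0
Syndrome s8…s1 = 0100 → error at position 4.
Flip position 4: 101110010001110 → 101010010001110
Read data bits from positions 3,5,6,7,9,10,11,12,13,14,15: 11000001110

11000001110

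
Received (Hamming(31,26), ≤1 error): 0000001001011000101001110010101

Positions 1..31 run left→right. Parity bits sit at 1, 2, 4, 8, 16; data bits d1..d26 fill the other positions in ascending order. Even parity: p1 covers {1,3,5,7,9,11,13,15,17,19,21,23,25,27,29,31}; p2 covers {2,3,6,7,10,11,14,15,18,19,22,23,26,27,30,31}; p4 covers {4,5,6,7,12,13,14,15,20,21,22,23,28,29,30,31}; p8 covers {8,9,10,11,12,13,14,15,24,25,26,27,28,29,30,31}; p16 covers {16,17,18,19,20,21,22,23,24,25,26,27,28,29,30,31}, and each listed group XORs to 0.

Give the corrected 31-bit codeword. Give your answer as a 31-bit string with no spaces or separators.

s1 (pos 1,3,5,7,9,11,13,15,17,19,21,23,25,27,29,31): 0⊕0⊕0⊕1⊕0⊕0⊕1⊕0⊕1⊕1⊕0⊕1⊕0⊕1⊕1⊕1 = 0
s2 (pos 2,3,6,7,10,11,14,15,18,19,22,23,26,27,30,31): 0⊕0⊕0⊕1⊕1⊕0⊕0⊕0⊕0⊕1⊕1⊕1⊕0⊕1⊕0⊕1 = 1
s4 (pos 4,5,6,7,12,13,14,15,20,21,22,23,28,29,30,31): 0⊕0⊕0⊕1⊕1⊕1⊕0⊕0⊕0⊕0⊕1⊕1⊕0⊕1⊕0⊕1 = 1
s8 (pos 8,9,10,11,12,13,14,15,24,25,26,27,28,29,30,31): 0⊕0⊕1⊕0⊕1⊕1⊕0⊕0⊕1⊕0⊕0⊕1⊕0⊕1⊕0⊕1 = 1
s16 (pos 16,17,18,19,20,21,22,23,24,25,26,27,28,29,30,31): 0⊕1⊕0⊕1⊕0⊕0⊕1⊕1⊕1⊕0⊕0⊕1⊕0⊕1⊕0⊕1 = 0
Syndrome s16…s1 = 01110 → error at position 14.
Flip position 14: 0000001001011000101001110010101 → 0000001001011100101001110010101

0000001001011100101001110010101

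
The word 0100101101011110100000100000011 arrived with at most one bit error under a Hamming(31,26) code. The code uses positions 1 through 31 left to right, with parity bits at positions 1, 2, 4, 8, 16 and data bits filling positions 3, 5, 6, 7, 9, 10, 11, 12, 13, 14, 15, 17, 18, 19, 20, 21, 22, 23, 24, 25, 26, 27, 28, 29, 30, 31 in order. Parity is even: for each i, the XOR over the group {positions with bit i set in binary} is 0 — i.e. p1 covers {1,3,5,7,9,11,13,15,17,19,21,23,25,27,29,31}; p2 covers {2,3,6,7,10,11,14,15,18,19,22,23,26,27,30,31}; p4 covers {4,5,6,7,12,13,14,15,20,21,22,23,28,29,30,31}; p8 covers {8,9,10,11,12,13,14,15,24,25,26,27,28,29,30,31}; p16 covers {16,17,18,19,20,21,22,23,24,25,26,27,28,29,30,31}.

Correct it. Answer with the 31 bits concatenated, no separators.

s1 (pos 1,3,5,7,9,11,13,15,17,19,21,23,25,27,29,31): 0⊕0⊕1⊕1⊕0⊕0⊕1⊕1⊕1⊕0⊕0⊕1⊕0⊕0⊕0⊕1 = 1
s2 (pos 2,3,6,7,10,11,14,15,18,19,22,23,26,27,30,31): 1⊕0⊕0⊕1⊕1⊕0⊕1⊕1⊕0⊕0⊕0⊕1⊕0⊕0⊕1⊕1 = 0
s4 (pos 4,5,6,7,12,13,14,15,20,21,22,23,28,29,30,31): 0⊕1⊕0⊕1⊕1⊕1⊕1⊕1⊕0⊕0⊕0⊕1⊕0⊕0⊕1⊕1 = 1
s8 (pos 8,9,10,11,12,13,14,15,24,25,26,27,28,29,30,31): 1⊕0⊕1⊕0⊕1⊕1⊕1⊕1⊕0⊕0⊕0⊕0⊕0⊕0⊕1⊕1 = 0
s16 (pos 16,17,18,19,20,21,22,23,24,25,26,27,28,29,30,31): 0⊕1⊕0⊕0⊕0⊕0⊕0⊕1⊕0⊕0⊕0⊕0⊕0⊕0⊕1⊕1 = 0
Syndrome s16…s1 = 00101 → error at position 5.
Flip position 5: 0100101101011110100000100000011 → 0100001101011110100000100000011

0100001101011110100000100000011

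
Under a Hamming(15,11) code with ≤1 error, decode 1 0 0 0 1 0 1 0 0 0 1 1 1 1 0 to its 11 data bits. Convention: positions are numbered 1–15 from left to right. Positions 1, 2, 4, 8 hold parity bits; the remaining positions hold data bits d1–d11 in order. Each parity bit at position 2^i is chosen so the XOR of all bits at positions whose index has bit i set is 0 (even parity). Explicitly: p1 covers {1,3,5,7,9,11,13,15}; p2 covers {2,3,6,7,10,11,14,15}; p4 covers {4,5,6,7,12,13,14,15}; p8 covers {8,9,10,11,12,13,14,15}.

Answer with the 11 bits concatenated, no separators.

s1 (pos 1,3,5,7,9,11,13,15): 1⊕0⊕1⊕1⊕0⊕1⊕1⊕0 = 1
s2 (pos 2,3,6,7,10,11,14,15): 0⊕0⊕0⊕1⊕0⊕1⊕1⊕0 = 1
s4 (pos 4,5,6,7,12,13,14,15): 0⊕1⊕0⊕1⊕1⊕1⊕1⊕0 = 1
s8 (pos 8,9,10,11,12,13,14,15): 0⊕0⊕0⊕1⊕1⊕1⊕1⊕0 = 0
Syndrome s8…s1 = 0111 → error at position 7.
Flip position 7: 100010100011110 → 100010000011110
Read data bits from positions 3,5,6,7,9,10,11,12,13,14,15: 01000011110

01000011110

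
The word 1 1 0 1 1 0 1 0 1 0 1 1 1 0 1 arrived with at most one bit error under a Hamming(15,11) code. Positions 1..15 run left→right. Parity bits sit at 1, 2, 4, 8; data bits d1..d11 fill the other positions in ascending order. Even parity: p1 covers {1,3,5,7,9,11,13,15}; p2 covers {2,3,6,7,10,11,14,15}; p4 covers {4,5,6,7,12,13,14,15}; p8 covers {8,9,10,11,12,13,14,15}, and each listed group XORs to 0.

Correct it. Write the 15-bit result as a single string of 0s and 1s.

s1 (pos 1,3,5,7,9,11,13,15): 1⊕0⊕1⊕1⊕1⊕1⊕1⊕1 = 1
s2 (pos 2,3,6,7,10,11,14,15): 1⊕0⊕0⊕1⊕0⊕1⊕0⊕1 = 0
s4 (pos 4,5,6,7,12,13,14,15): 1⊕1⊕0⊕1⊕1⊕1⊕0⊕1 = 0
s8 (pos 8,9,10,11,12,13,14,15): 0⊕1⊕0⊕1⊕1⊕1⊕0⊕1 = 1
Syndrome s8…s1 = 1001 → error at position 9.
Flip position 9: 110110101011101 → 110110100011101

110110100011101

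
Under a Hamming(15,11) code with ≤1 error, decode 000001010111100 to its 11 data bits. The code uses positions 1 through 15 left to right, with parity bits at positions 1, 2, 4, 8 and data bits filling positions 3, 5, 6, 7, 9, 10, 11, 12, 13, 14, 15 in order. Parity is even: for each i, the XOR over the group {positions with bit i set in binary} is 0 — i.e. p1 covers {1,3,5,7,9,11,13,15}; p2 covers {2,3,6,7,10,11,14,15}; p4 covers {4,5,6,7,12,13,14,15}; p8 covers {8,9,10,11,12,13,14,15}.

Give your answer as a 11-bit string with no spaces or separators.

00100111110

s1 (pos 1,3,5,7,9,11,13,15): 0⊕0⊕0⊕0⊕0⊕1⊕1⊕0 = 0
s2 (pos 2,3,6,7,10,11,14,15): 0⊕0⊕1⊕0⊕1⊕1⊕0⊕0 = 1
s4 (pos 4,5,6,7,12,13,14,15): 0⊕0⊕1⊕0⊕1⊕1⊕0⊕0 = 1
s8 (pos 8,9,10,11,12,13,14,15): 1⊕0⊕1⊕1⊕1⊕1⊕0⊕0 = 1
Syndrome s8…s1 = 1110 → error at position 14.
Flip position 14: 000001010111100 → 000001010111110
Read data bits from positions 3,5,6,7,9,10,11,12,13,14,15: 00100111110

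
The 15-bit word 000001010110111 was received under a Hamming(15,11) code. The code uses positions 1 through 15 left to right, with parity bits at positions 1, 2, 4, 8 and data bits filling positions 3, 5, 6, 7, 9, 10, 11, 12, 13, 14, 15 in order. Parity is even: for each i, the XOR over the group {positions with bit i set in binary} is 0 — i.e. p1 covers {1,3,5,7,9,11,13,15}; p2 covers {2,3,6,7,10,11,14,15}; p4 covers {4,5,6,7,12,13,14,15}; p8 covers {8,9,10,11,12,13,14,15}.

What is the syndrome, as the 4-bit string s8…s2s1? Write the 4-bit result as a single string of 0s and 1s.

s1 (pos 1,3,5,7,9,11,13,15): 0⊕0⊕0⊕0⊕0⊕1⊕1⊕1 = 1
s2 (pos 2,3,6,7,10,11,14,15): 0⊕0⊕1⊕0⊕1⊕1⊕1⊕1 = 1
s4 (pos 4,5,6,7,12,13,14,15): 0⊕0⊕1⊕0⊕0⊕1⊕1⊕1 = 0
s8 (pos 8,9,10,11,12,13,14,15): 1⊕0⊕1⊕1⊕0⊕1⊕1⊕1 = 0
Syndrome s8…s1 = 0011 → error at position 3.

0011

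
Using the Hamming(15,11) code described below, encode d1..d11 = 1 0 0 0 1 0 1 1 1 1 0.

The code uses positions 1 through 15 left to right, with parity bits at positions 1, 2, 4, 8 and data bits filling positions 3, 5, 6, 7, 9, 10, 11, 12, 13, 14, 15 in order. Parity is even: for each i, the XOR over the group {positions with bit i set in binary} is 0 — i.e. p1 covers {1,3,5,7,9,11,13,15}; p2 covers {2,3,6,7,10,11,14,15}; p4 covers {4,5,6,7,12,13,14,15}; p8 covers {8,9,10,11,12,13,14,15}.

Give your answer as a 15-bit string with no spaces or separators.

011100011011110

Place data at non-parity positions: p1 p2 1 p4 0 0 0 p8 1 0 1 1 1 1 0
p1 (pos 1,3,5,7,9,11,13,15): XOR of data positions = 1⊕0⊕0⊕1⊕1⊕1⊕0 = 0
p2 (pos 2,3,6,7,10,11,14,15): XOR of data positions = 1⊕0⊕0⊕0⊕1⊕1⊕0 = 1
p4 (pos 4,5,6,7,12,13,14,15): XOR of data positions = 0⊕0⊕0⊕1⊕1⊕1⊕0 = 1
p8 (pos 8,9,10,11,12,13,14,15): XOR of data positions = 1⊕0⊕1⊕1⊕1⊕1⊕0 = 1
Codeword: 011100011011110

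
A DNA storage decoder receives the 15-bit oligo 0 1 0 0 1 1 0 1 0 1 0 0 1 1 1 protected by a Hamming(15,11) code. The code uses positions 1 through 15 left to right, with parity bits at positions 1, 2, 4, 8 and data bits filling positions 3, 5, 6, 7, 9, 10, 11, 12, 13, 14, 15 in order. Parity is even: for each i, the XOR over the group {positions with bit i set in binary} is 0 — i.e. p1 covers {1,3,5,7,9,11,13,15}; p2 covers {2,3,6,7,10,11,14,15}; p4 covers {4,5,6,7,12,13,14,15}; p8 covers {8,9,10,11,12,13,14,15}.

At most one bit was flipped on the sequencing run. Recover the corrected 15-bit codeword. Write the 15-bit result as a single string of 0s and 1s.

s1 (pos 1,3,5,7,9,11,13,15): 0⊕0⊕1⊕0⊕0⊕0⊕1⊕1 = 1
s2 (pos 2,3,6,7,10,11,14,15): 1⊕0⊕1⊕0⊕1⊕0⊕1⊕1 = 1
s4 (pos 4,5,6,7,12,13,14,15): 0⊕1⊕1⊕0⊕0⊕1⊕1⊕1 = 1
s8 (pos 8,9,10,11,12,13,14,15): 1⊕0⊕1⊕0⊕0⊕1⊕1⊕1 = 1
Syndrome s8…s1 = 1111 → error at position 15.
Flip position 15: 010011010100111 → 010011010100110

010011010100110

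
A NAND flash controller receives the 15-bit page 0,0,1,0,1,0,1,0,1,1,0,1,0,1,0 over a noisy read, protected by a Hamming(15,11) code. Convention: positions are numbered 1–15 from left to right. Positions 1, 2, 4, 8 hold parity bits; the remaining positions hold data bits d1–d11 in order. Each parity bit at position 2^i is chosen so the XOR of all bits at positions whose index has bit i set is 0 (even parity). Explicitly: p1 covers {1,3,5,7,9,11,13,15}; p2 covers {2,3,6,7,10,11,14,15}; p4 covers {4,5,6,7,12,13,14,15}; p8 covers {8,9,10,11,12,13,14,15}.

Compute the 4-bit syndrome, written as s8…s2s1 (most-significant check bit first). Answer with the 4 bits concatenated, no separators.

s1 (pos 1,3,5,7,9,11,13,15): 0⊕1⊕1⊕1⊕1⊕0⊕0⊕0 = 0
s2 (pos 2,3,6,7,10,11,14,15): 0⊕1⊕0⊕1⊕1⊕0⊕1⊕0 = 0
s4 (pos 4,5,6,7,12,13,14,15): 0⊕1⊕0⊕1⊕1⊕0⊕1⊕0 = 0
s8 (pos 8,9,10,11,12,13,14,15): 0⊕1⊕1⊕0⊕1⊕0⊕1⊕0 = 0
Syndrome s8…s1 = 0000 → no error.

0000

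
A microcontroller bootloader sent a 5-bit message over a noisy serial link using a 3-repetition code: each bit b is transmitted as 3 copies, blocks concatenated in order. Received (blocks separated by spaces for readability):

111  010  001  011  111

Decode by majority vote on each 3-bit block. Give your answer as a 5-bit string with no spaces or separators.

10011

Block 1 (111): 3 ones → 1
Block 2 (010): 1 one → 0
Block 3 (001): 1 one → 0
Block 4 (011): 2 ones → 1
Block 5 (111): 3 ones → 1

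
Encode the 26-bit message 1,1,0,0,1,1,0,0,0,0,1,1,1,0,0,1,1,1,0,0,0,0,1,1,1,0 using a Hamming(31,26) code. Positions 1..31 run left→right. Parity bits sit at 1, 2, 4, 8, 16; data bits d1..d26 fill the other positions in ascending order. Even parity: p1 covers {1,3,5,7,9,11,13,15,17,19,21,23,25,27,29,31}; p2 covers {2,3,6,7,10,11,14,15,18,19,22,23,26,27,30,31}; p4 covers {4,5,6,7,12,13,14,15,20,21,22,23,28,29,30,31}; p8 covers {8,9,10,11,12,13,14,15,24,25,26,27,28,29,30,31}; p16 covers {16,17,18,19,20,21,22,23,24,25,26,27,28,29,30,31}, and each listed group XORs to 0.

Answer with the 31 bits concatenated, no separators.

0110100011000010110011100001110

Place data at non-parity positions: p1 p2 1 p4 1 0 0 p8 1 1 0 0 0 0 1 p16 1 1 0 0 1 1 1 0 0 0 0 1 1 1 0
p1 (pos 1,3,5,7,9,11,13,15,17,19,21,23,25,27,29,31): XOR of data positions = 1⊕1⊕0⊕1⊕0⊕0⊕1⊕1⊕0⊕1⊕1⊕0⊕0⊕1⊕0 = 0
p2 (pos 2,3,6,7,10,11,14,15,18,19,22,23,26,27,30,31): XOR of data positions = 1⊕0⊕0⊕1⊕0⊕0⊕1⊕1⊕0⊕1⊕1⊕0⊕0⊕1⊕0 = 1
p4 (pos 4,5,6,7,12,13,14,15,20,21,22,23,28,29,30,31): XOR of data positions = 1⊕0⊕0⊕0⊕0⊕0⊕1⊕0⊕1⊕1⊕1⊕1⊕1⊕1⊕0 = 0
p8 (pos 8,9,10,11,12,13,14,15,24,25,26,27,28,29,30,31): XOR of data positions = 1⊕1⊕0⊕0⊕0⊕0⊕1⊕0⊕0⊕0⊕0⊕1⊕1⊕1⊕0 = 0
p16 (pos 16,17,18,19,20,21,22,23,24,25,26,27,28,29,30,31): XOR of data positions = 1⊕1⊕0⊕0⊕1⊕1⊕1⊕0⊕0⊕0⊕0⊕1⊕1⊕1⊕0 = 0
Codeword: 0110100011000010110011100001110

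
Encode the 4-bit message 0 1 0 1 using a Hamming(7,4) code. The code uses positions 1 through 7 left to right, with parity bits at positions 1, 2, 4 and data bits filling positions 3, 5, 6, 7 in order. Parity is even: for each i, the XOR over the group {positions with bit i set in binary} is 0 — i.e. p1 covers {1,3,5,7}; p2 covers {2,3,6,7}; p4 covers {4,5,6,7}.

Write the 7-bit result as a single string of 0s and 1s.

0100101

Place data at non-parity positions: p1 p2 0 p4 1 0 1
p1 (pos 1,3,5,7): XOR of data positions = 0⊕1⊕1 = 0
p2 (pos 2,3,6,7): XOR of data positions = 0⊕0⊕1 = 1
p4 (pos 4,5,6,7): XOR of data positions = 1⊕0⊕1 = 0
Codeword: 0100101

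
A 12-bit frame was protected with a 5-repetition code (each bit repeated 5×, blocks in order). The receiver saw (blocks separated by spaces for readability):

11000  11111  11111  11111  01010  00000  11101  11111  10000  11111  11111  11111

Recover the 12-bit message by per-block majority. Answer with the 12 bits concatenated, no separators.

Block 1 (11000): 2 ones → 0
Block 2 (11111): 5 ones → 1
Block 3 (11111): 5 ones → 1
Block 4 (11111): 5 ones → 1
Block 5 (01010): 2 ones → 0
Block 6 (00000): 0 ones → 0
Block 7 (11101): 4 ones → 1
Block 8 (11111): 5 ones → 1
Block 9 (10000): 1 one → 0
Block 10 (11111): 5 ones → 1
Block 11 (11111): 5 ones → 1
Block 12 (11111): 5 ones → 1

011100110111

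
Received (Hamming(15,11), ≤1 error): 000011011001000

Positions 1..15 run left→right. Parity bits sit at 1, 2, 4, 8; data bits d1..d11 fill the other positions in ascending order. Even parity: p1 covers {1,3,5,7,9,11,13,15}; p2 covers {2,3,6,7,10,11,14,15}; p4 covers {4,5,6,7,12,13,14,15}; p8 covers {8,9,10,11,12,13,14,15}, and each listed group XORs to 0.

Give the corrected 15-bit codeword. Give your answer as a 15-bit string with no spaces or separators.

s1 (pos 1,3,5,7,9,11,13,15): 0⊕0⊕1⊕0⊕1⊕0⊕0⊕0 = 0
s2 (pos 2,3,6,7,10,11,14,15): 0⊕0⊕1⊕0⊕0⊕0⊕0⊕0 = 1
s4 (pos 4,5,6,7,12,13,14,15): 0⊕1⊕1⊕0⊕1⊕0⊕0⊕0 = 1
s8 (pos 8,9,10,11,12,13,14,15): 1⊕1⊕0⊕0⊕1⊕0⊕0⊕0 = 1
Syndrome s8…s1 = 1110 → error at position 14.
Flip position 14: 000011011001000 → 000011011001010

000011011001010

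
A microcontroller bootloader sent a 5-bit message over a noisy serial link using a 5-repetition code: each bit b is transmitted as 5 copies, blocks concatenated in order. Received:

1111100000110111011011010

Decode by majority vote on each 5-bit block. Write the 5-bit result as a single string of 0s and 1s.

Block 1 (11111): 5 ones → 1
Block 2 (00000): 0 ones → 0
Block 3 (11011): 4 ones → 1
Block 4 (10110): 3 ones → 1
Block 5 (11010): 3 ones → 1

10111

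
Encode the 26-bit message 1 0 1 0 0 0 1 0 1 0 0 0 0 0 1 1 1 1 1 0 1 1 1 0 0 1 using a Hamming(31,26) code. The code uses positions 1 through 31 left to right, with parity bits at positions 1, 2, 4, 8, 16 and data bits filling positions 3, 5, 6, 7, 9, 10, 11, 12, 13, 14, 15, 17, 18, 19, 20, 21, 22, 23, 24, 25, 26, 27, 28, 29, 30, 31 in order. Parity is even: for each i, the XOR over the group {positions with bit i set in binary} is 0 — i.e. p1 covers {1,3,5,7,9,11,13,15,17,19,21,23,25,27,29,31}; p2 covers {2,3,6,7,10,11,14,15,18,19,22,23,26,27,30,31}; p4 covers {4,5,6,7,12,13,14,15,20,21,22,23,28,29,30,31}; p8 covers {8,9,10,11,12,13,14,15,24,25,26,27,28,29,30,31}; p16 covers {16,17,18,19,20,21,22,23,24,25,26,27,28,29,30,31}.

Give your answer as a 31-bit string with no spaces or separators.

Place data at non-parity positions: p1 p2 1 p4 0 1 0 p8 0 0 1 0 1 0 0 p16 0 0 0 1 1 1 1 1 0 1 1 1 0 0 1
p1 (pos 1,3,5,7,9,11,13,15,17,19,21,23,25,27,29,31): XOR of data positions = 1⊕0⊕0⊕0⊕1⊕1⊕0⊕0⊕0⊕1⊕1⊕0⊕1⊕0⊕1 = 1
p2 (pos 2,3,6,7,10,11,14,15,18,19,22,23,26,27,30,31): XOR of data positions = 1⊕1⊕0⊕0⊕1⊕0⊕0⊕0⊕0⊕1⊕1⊕1⊕1⊕0⊕1 = 0
p4 (pos 4,5,6,7,12,13,14,15,20,21,22,23,28,29,30,31): XOR of data positions = 0⊕1⊕0⊕0⊕1⊕0⊕0⊕1⊕1⊕1⊕1⊕1⊕0⊕0⊕1 = 0
p8 (pos 8,9,10,11,12,13,14,15,24,25,26,27,28,29,30,31): XOR of data positions = 0⊕0⊕1⊕0⊕1⊕0⊕0⊕1⊕0⊕1⊕1⊕1⊕0⊕0⊕1 = 1
p16 (pos 16,17,18,19,20,21,22,23,24,25,26,27,28,29,30,31): XOR of data positions = 0⊕0⊕0⊕1⊕1⊕1⊕1⊕1⊕0⊕1⊕1⊕1⊕0⊕0⊕1 = 1
Codeword: 1010010100101001000111110111001

1010010100101001000111110111001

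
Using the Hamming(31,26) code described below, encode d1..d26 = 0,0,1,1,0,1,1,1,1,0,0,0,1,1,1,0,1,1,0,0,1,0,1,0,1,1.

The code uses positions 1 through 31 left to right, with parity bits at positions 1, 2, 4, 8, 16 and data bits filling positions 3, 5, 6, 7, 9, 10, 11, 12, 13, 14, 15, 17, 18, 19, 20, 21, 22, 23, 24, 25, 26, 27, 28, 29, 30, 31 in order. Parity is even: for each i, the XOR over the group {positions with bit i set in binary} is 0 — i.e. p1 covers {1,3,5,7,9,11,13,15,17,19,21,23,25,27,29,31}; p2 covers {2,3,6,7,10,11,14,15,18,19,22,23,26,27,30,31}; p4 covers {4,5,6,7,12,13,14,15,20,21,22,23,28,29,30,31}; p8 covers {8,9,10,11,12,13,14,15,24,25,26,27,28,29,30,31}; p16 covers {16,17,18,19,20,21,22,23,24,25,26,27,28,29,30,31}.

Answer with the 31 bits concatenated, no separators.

0100011001111001011101100101011

Place data at non-parity positions: p1 p2 0 p4 0 1 1 p8 0 1 1 1 1 0 0 p16 0 1 1 1 0 1 1 0 0 1 0 1 0 1 1
p1 (pos 1,3,5,7,9,11,13,15,17,19,21,23,25,27,29,31): XOR of data positions = 0⊕0⊕1⊕0⊕1⊕1⊕0⊕0⊕1⊕0⊕1⊕0⊕0⊕0⊕1 = 0
p2 (pos 2,3,6,7,10,11,14,15,18,19,22,23,26,27,30,31): XOR of data positions = 0⊕1⊕1⊕1⊕1⊕0⊕0⊕1⊕1⊕1⊕1⊕1⊕0⊕1⊕1 = 1
p4 (pos 4,5,6,7,12,13,14,15,20,21,22,23,28,29,30,31): XOR of data positions = 0⊕1⊕1⊕1⊕1⊕0⊕0⊕1⊕0⊕1⊕1⊕1⊕0⊕1⊕1 = 0
p8 (pos 8,9,10,11,12,13,14,15,24,25,26,27,28,29,30,31): XOR of data positions = 0⊕1⊕1⊕1⊕1⊕0⊕0⊕0⊕0⊕1⊕0⊕1⊕0⊕1⊕1 = 0
p16 (pos 16,17,18,19,20,21,22,23,24,25,26,27,28,29,30,31): XOR of data positions = 0⊕1⊕1⊕1⊕0⊕1⊕1⊕0⊕0⊕1⊕0⊕1⊕0⊕1⊕1 = 1
Codeword: 0100011001111001011101100101011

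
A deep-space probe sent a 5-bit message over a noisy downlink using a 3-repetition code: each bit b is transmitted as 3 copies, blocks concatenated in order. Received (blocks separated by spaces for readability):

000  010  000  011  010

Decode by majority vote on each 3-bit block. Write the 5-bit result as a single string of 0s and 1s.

Block 1 (000): 0 ones → 0
Block 2 (010): 1 one → 0
Block 3 (000): 0 ones → 0
Block 4 (011): 2 ones → 1
Block 5 (010): 1 one → 0

00010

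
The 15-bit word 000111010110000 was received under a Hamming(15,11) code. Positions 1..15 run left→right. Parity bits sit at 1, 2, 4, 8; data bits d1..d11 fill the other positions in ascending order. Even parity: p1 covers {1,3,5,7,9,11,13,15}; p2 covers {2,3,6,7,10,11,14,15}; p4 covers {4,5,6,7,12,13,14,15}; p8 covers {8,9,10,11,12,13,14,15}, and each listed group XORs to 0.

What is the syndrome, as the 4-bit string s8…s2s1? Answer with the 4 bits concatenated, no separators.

1110

s1 (pos 1,3,5,7,9,11,13,15): 0⊕0⊕1⊕0⊕0⊕1⊕0⊕0 = 0
s2 (pos 2,3,6,7,10,11,14,15): 0⊕0⊕1⊕0⊕1⊕1⊕0⊕0 = 1
s4 (pos 4,5,6,7,12,13,14,15): 1⊕1⊕1⊕0⊕0⊕0⊕0⊕0 = 1
s8 (pos 8,9,10,11,12,13,14,15): 1⊕0⊕1⊕1⊕0⊕0⊕0⊕0 = 1
Syndrome s8…s1 = 1110 → error at position 14.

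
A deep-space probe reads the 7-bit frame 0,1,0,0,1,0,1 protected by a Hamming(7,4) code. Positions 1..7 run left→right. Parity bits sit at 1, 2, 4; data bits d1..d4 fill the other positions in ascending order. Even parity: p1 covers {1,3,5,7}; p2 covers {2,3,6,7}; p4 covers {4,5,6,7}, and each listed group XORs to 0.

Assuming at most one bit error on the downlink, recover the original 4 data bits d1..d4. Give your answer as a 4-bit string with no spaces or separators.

s1 (pos 1,3,5,7): 0⊕0⊕1⊕1 = 0
s2 (pos 2,3,6,7): 1⊕0⊕0⊕1 = 0
s4 (pos 4,5,6,7): 0⊕1⊕0⊕1 = 0
Syndrome s4…s1 = 000 → no error.
Read data bits from positions 3,5,6,7: 0101

0101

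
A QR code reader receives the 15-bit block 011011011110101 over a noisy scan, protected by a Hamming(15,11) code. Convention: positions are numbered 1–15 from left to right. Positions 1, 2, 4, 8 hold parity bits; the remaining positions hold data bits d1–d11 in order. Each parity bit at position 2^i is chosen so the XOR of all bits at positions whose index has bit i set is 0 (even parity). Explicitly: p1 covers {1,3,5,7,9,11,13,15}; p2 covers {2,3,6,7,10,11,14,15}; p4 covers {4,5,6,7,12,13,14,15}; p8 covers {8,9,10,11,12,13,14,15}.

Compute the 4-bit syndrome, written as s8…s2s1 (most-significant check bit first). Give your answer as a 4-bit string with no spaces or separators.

0000

s1 (pos 1,3,5,7,9,11,13,15): 0⊕1⊕1⊕0⊕1⊕1⊕1⊕1 = 0
s2 (pos 2,3,6,7,10,11,14,15): 1⊕1⊕1⊕0⊕1⊕1⊕0⊕1 = 0
s4 (pos 4,5,6,7,12,13,14,15): 0⊕1⊕1⊕0⊕0⊕1⊕0⊕1 = 0
s8 (pos 8,9,10,11,12,13,14,15): 1⊕1⊕1⊕1⊕0⊕1⊕0⊕1 = 0
Syndrome s8…s1 = 0000 → no error.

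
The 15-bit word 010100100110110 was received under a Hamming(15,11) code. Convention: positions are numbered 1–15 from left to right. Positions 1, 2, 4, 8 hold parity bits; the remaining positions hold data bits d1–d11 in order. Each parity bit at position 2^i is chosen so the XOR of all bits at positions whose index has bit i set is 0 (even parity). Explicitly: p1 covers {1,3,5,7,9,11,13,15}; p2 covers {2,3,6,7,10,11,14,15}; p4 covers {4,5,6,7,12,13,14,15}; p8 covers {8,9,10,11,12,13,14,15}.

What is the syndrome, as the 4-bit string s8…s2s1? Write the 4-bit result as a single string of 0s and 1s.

0011

s1 (pos 1,3,5,7,9,11,13,15): 0⊕0⊕0⊕1⊕0⊕1⊕1⊕0 = 1
s2 (pos 2,3,6,7,10,11,14,15): 1⊕0⊕0⊕1⊕1⊕1⊕1⊕0 = 1
s4 (pos 4,5,6,7,12,13,14,15): 1⊕0⊕0⊕1⊕0⊕1⊕1⊕0 = 0
s8 (pos 8,9,10,11,12,13,14,15): 0⊕0⊕1⊕1⊕0⊕1⊕1⊕0 = 0
Syndrome s8…s1 = 0011 → error at position 3.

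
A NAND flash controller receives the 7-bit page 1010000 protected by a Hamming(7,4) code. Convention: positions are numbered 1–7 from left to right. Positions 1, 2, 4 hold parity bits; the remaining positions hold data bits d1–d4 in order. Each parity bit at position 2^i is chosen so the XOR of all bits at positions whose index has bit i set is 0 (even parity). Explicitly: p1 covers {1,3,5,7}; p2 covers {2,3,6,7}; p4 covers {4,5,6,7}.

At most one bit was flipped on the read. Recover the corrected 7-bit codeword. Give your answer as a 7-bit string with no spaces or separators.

s1 (pos 1,3,5,7): 1⊕1⊕0⊕0 = 0
s2 (pos 2,3,6,7): 0⊕1⊕0⊕0 = 1
s4 (pos 4,5,6,7): 0⊕0⊕0⊕0 = 0
Syndrome s4…s1 = 010 → error at position 2.
Flip position 2: 1010000 → 1110000

1110000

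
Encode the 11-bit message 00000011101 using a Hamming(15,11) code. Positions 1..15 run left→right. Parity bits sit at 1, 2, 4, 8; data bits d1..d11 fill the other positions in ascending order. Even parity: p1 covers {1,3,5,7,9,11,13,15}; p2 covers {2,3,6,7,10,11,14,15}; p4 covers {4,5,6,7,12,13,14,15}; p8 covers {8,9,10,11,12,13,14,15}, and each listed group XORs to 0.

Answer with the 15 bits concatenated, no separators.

Place data at non-parity positions: p1 p2 0 p4 0 0 0 p8 0 0 1 1 1 0 1
p1 (pos 1,3,5,7,9,11,13,15): XOR of data positions = 0⊕0⊕0⊕0⊕1⊕1⊕1 = 1
p2 (pos 2,3,6,7,10,11,14,15): XOR of data positions = 0⊕0⊕0⊕0⊕1⊕0⊕1 = 0
p4 (pos 4,5,6,7,12,13,14,15): XOR of data positions = 0⊕0⊕0⊕1⊕1⊕0⊕1 = 1
p8 (pos 8,9,10,11,12,13,14,15): XOR of data positions = 0⊕0⊕1⊕1⊕1⊕0⊕1 = 0
Codeword: 100100000011101

100100000011101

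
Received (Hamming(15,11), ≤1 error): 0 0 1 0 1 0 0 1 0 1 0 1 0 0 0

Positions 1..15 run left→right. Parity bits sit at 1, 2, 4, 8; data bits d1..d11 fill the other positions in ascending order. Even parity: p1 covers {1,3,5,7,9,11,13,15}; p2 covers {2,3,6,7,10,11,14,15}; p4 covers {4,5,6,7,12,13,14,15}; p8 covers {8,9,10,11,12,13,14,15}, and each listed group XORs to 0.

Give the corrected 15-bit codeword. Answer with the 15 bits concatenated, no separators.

001010000101000

s1 (pos 1,3,5,7,9,11,13,15): 0⊕1⊕1⊕0⊕0⊕0⊕0⊕0 = 0
s2 (pos 2,3,6,7,10,11,14,15): 0⊕1⊕0⊕0⊕1⊕0⊕0⊕0 = 0
s4 (pos 4,5,6,7,12,13,14,15): 0⊕1⊕0⊕0⊕1⊕0⊕0⊕0 = 0
s8 (pos 8,9,10,11,12,13,14,15): 1⊕0⊕1⊕0⊕1⊕0⊕0⊕0 = 1
Syndrome s8…s1 = 1000 → error at position 8.
Flip position 8: 001010010101000 → 001010000101000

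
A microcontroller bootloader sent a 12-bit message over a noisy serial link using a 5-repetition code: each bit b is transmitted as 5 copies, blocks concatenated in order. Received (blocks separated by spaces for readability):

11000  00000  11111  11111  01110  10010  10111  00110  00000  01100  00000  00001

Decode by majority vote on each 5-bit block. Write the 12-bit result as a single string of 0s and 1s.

001110100000

Block 1 (11000): 2 ones → 0
Block 2 (00000): 0 ones → 0
Block 3 (11111): 5 ones → 1
Block 4 (11111): 5 ones → 1
Block 5 (01110): 3 ones → 1
Block 6 (10010): 2 ones → 0
Block 7 (10111): 4 ones → 1
Block 8 (00110): 2 ones → 0
Block 9 (00000): 0 ones → 0
Block 10 (01100): 2 ones → 0
Block 11 (00000): 0 ones → 0
Block 12 (00001): 1 one → 0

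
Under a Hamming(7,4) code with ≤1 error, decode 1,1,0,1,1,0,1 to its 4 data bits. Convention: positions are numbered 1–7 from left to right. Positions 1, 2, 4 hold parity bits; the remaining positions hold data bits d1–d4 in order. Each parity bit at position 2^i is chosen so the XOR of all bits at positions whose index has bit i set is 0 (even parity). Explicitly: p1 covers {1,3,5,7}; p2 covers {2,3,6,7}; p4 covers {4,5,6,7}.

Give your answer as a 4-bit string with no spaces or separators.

s1 (pos 1,3,5,7): 1⊕0⊕1⊕1 = 1
s2 (pos 2,3,6,7): 1⊕0⊕0⊕1 = 0
s4 (pos 4,5,6,7): 1⊕1⊕0⊕1 = 1
Syndrome s4…s1 = 101 → error at position 5.
Flip position 5: 1101101 → 1101001
Read data bits from positions 3,5,6,7: 0001

0001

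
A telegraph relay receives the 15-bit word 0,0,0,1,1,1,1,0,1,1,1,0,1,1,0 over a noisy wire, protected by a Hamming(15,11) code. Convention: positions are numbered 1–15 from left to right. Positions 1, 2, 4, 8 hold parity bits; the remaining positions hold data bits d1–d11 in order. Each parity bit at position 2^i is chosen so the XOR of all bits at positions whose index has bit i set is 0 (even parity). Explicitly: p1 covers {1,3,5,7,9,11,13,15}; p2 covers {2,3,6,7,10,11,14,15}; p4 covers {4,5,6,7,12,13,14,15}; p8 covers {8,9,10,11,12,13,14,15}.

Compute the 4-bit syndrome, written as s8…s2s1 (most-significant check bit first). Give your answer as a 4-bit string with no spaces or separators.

1011

s1 (pos 1,3,5,7,9,11,13,15): 0⊕0⊕1⊕1⊕1⊕1⊕1⊕0 = 1
s2 (pos 2,3,6,7,10,11,14,15): 0⊕0⊕1⊕1⊕1⊕1⊕1⊕0 = 1
s4 (pos 4,5,6,7,12,13,14,15): 1⊕1⊕1⊕1⊕0⊕1⊕1⊕0 = 0
s8 (pos 8,9,10,11,12,13,14,15): 0⊕1⊕1⊕1⊕0⊕1⊕1⊕0 = 1
Syndrome s8…s1 = 1011 → error at position 11.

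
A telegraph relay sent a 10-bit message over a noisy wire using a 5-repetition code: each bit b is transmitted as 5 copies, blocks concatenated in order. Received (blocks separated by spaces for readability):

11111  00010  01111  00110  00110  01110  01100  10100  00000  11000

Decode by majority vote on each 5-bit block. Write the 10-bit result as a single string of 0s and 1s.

Block 1 (11111): 5 ones → 1
Block 2 (00010): 1 one → 0
Block 3 (01111): 4 ones → 1
Block 4 (00110): 2 ones → 0
Block 5 (00110): 2 ones → 0
Block 6 (01110): 3 ones → 1
Block 7 (01100): 2 ones → 0
Block 8 (10100): 2 ones → 0
Block 9 (00000): 0 ones → 0
Block 10 (11000): 2 ones → 0

1010010000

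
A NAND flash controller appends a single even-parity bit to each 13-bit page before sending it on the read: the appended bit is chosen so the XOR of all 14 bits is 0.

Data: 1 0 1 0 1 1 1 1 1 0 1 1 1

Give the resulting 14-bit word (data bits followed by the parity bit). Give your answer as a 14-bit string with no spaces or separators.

10101111101110

XOR of the 13 data bits: 1⊕0⊕1⊕0⊕1⊕1⊕1⊕1⊕1⊕0⊕1⊕1⊕1 = 0
Parity bit = 0 (so all 14 bits XOR to 0).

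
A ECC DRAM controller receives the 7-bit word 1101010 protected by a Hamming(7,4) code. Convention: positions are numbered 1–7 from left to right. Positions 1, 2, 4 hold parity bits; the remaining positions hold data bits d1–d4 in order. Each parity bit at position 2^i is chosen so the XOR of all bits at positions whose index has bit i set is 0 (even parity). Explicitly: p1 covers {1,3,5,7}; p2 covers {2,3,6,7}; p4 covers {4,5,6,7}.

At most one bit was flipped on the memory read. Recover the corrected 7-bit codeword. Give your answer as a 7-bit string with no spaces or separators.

0101010

s1 (pos 1,3,5,7): 1⊕0⊕0⊕0 = 1
s2 (pos 2,3,6,7): 1⊕0⊕1⊕0 = 0
s4 (pos 4,5,6,7): 1⊕0⊕1⊕0 = 0
Syndrome s4…s1 = 001 → error at position 1.
Flip position 1: 1101010 → 0101010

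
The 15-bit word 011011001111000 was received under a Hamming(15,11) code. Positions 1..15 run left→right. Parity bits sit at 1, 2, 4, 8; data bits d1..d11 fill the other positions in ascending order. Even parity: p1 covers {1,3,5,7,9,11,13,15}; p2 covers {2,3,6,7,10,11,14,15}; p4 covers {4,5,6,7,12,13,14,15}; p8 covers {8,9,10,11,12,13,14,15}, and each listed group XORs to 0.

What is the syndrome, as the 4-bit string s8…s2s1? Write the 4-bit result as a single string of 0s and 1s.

0110

s1 (pos 1,3,5,7,9,11,13,15): 0⊕1⊕1⊕0⊕1⊕1⊕0⊕0 = 0
s2 (pos 2,3,6,7,10,11,14,15): 1⊕1⊕1⊕0⊕1⊕1⊕0⊕0 = 1
s4 (pos 4,5,6,7,12,13,14,15): 0⊕1⊕1⊕0⊕1⊕0⊕0⊕0 = 1
s8 (pos 8,9,10,11,12,13,14,15): 0⊕1⊕1⊕1⊕1⊕0⊕0⊕0 = 0
Syndrome s8…s1 = 0110 → error at position 6.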